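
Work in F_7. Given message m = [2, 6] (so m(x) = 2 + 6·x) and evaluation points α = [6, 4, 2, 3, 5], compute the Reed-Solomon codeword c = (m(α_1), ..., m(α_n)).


c = [3, 5, 0, 6, 4]

Message polynomial: m(x) = 2 + 6·x (mod 7).
For each evaluation point α_i, compute m(α_i) mod 7:
  α_1 = 6: Horner steps 6 → 3, so m(6) = 3.
  α_2 = 4: Horner steps 6 → 5, so m(4) = 5.
  α_3 = 2: Horner steps 6 → 0, so m(2) = 0.
  α_4 = 3: Horner steps 6 → 6, so m(3) = 6.
  α_5 = 5: Horner steps 6 → 4, so m(5) = 4.
Codeword c = [3, 5, 0, 6, 4] ∈ F_7^5.


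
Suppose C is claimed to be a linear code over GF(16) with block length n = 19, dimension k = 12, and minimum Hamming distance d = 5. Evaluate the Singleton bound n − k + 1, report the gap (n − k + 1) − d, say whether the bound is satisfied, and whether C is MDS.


Singleton RHS = n − k + 1 = 8, slack = 3, bound satisfied, not MDS.

Singleton bound: d ≤ n − k + 1.
Here n = 19, k = 12, so n − k + 1 = 8.
Given d = 5, check d ≤ 8: YES.
Slack = (n − k + 1) − d = 3.
The code is NOT MDS (slack = 3 > 0).
Description: the claimed parameters are [19, 12, 5]_16; such a code would be non-MDS.


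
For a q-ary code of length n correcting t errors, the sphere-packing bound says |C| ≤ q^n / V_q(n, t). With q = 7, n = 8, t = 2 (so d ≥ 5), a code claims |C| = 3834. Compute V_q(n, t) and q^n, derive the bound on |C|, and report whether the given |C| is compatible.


V_q(n, t) = 1057, q^n = 5764801, Hamming bound = 5453, |C| = 3834 ≤ bound (satisfied).

Step 1: Compute V_q(n, t) = Σ_{j=0}^2 C(n, j) (q−1)^j.
  j = 0: C(8,0)·(6)^0 = 1·1 = 1.
  j = 1: C(8,1)·(6)^1 = 8·6 = 48.
  j = 2: C(8,2)·(6)^2 = 28·36 = 1008.
  V_q(n, t) = 1 + 48 + 1008 = 1057.
Step 2: q^n = 7^8 = 5764801.
Step 3: Hamming bound ⌊q^n / V_q(n,t)⌋ = ⌊5764801/1057⌋ = 5453.
Step 4: Compare |C| = 3834 to 5453: satisfied.
The claimed |C| lies below the Hamming bound.


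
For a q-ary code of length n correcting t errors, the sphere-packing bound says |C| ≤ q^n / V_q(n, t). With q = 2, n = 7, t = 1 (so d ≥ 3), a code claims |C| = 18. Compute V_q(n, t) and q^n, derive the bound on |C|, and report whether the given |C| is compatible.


V_q(n, t) = 8, q^n = 128, Hamming bound = 16, |C| = 18 > bound (violated).

Step 1: Compute V_q(n, t) = Σ_{j=0}^1 C(n, j) (q−1)^j.
  j = 0: C(7,0)·(1)^0 = 1·1 = 1.
  j = 1: C(7,1)·(1)^1 = 7·1 = 7.
  V_q(n, t) = 1 + 7 = 8.
Step 2: q^n = 2^7 = 128.
Step 3: Hamming bound ⌊q^n / V_q(n,t)⌋ = ⌊128/8⌋ = 16.
Step 4: Compare |C| = 18 to 16: violated.
The claimed |C| lies above the Hamming bound, so no 2-ary code of length 7 with d ≥ 3 can have 18 codewords.


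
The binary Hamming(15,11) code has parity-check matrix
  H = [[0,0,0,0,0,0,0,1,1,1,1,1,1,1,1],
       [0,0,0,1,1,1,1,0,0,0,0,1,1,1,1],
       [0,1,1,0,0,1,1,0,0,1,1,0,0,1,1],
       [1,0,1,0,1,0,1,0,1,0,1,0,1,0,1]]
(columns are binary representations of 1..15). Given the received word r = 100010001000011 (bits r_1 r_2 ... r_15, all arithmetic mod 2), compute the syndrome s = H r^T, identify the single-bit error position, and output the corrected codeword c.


s = (1, 1, 0, 0)^T, error position = 12, corrected codeword c = 100010001001011

Compute s = H r^T mod 2 one row at a time:
  s_1 = 0 + 1 + 0 + 0 + 0 + 0 + 1 + 1 = 3 ≡ 1 (mod 2).
  s_2 = 0 + 1 + 0 + 0 + 0 + 0 + 1 + 1 = 3 ≡ 1 (mod 2).
  s_3 = 0 + 0 + 0 + 0 + 0 + 0 + 1 + 1 = 2 ≡ 0 (mod 2).
  s_4 = 1 + 0 + 1 + 0 + 1 + 0 + 0 + 1 = 4 ≡ 0 (mod 2).
s = (1, 1, 0, 0)^T — this equals column 12 of H (binary 1100), so error is at position 12.
Correct: flip bit 12 of r = 100010001000011 to get c = 100010001001011.


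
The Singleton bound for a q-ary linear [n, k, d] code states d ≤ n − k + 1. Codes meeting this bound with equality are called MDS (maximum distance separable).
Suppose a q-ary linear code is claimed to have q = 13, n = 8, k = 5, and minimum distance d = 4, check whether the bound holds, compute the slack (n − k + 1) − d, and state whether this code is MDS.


Singleton RHS = n − k + 1 = 4, slack = 0, bound satisfied, MDS.

Singleton bound: d ≤ n − k + 1.
Here n = 8, k = 5, so n − k + 1 = 4.
Given d = 4, check d ≤ 4: YES.
Slack = (n − k + 1) − d = 0.
The code is MDS (slack = 0).
Description: the claimed parameters are [8, 5, 4]_13; such a code would be MDS (meets Singleton bound).


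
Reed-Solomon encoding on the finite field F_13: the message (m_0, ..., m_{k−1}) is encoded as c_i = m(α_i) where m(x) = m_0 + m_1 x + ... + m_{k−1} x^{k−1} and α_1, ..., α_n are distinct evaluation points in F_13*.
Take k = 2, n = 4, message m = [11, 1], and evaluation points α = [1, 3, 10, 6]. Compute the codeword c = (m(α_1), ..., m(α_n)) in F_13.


c = [12, 1, 8, 4]

Message polynomial: m(x) = 11 + 1·x (mod 13).
For each evaluation point α_i, compute m(α_i) mod 13:
  α_1 = 1: Horner steps 1 → 12, so m(1) = 12.
  α_2 = 3: Horner steps 1 → 1, so m(3) = 1.
  α_3 = 10: Horner steps 1 → 8, so m(10) = 8.
  α_4 = 6: Horner steps 1 → 4, so m(6) = 4.
Codeword c = [12, 1, 8, 4] ∈ F_13^4.


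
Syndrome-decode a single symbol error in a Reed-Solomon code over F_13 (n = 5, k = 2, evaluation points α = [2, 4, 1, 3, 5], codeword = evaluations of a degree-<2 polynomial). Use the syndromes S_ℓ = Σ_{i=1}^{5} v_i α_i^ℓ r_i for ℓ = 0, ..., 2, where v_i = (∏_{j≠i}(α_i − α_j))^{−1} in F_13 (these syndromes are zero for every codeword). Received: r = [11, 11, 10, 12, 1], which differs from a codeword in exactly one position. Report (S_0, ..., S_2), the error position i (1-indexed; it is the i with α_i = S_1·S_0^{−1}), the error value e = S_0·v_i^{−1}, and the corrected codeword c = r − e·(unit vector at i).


S = (9, 10, 1), error at position 2, error magnitude e = 11, c = [11, 0, 10, 12, 1].

Step 1: column multipliers v_i = (∏_{j≠i}(α_i − α_j))^{−1} mod 13.
  i = 1 (α = 2): (2−4)(2−1)(2−3)(2−5) = (−2)·1·(−1)·(−3) = −6 ≡ 7, so v_1 = 7^{−1} = 2 (mod 13).
  i = 2 (α = 4): (4−2)(4−1)(4−3)(4−5) = 2·3·1·(−1) = −6 ≡ 7, so v_2 = 7^{−1} = 2 (mod 13).
  i = 3 (α = 1): (1−2)(1−4)(1−3)(1−5) = (−1)·(−3)·(−2)·(−4) = 24 ≡ 11, so v_3 = 11^{−1} = 6 (mod 13).
  i = 4 (α = 3): (3−2)(3−4)(3−1)(3−5) = 1·(−1)·2·(−2) = 4 ≡ 4, so v_4 = 4^{−1} = 10 (mod 13).
  i = 5 (α = 5): (5−2)(5−4)(5−1)(5−3) = 3·1·4·2 = 24 ≡ 11, so v_5 = 11^{−1} = 6 (mod 13).
  v = [2, 2, 6, 10, 6].
Step 2: syndromes of r = [11, 11, 10, 12, 1] (all sums mod 13).
  S_0 = Σ v_i r_i = 2·11 + 2·11 + 6·10 + 10·12 + 6·1 = 230 ≡ 9.
  S_1 = Σ v_i α_i r_i = 2·2·11 + 2·4·11 + 6·1·10 + 10·3·12 + 6·5·1 = 582 ≡ 10.
  α_i^2 mod 13 = [4, 3, 1, 9, 12].
  S_2 = Σ v_i α_i^2 r_i = 2·4·11 + 2·3·11 + 6·1·10 + 10·9·12 + 6·12·1 = 1366 ≡ 1.
  S = (9, 10, 1) ≠ 0, so r is not a codeword (an error is present).
Step 3: locate the error. For a single error e at position i, S_ℓ = v_i·e·α_i^ℓ, so α_err = S_1/S_0.
  S_0^{−1} = 9^{−1} = 3 (mod 13), so α_err = 10·3 = 30 ≡ 4 = α_2. Error position i = 2.
  Consistency check: S_2/S_1 = 1·4 = 4 ≡ 4 = α_err ✓ (single-error assumption holds).
Step 4: error magnitude e = S_0/v_2 = S_0·∏_{j≠2}(α_2 − α_j) = 9·7 = 63 ≡ 11 (mod 13).
Step 5: correct position 2: c_2 = r_2 − e = 11 − 11 ≡ 0 (mod 13). Hence c = [11, 0, 10, 12, 1].
  Check: interpolating c through the α_i gives m(x) = 9 + 1·x (degree < 2) with m(α_i) = c_i for every i, so c is indeed a codeword.


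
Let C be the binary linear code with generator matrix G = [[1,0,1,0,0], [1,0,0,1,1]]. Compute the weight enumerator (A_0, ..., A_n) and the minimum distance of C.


Weight distribution: A_0 = 1, A_2 = 1, A_3 = 2. Minimum distance d = 2.

Enumerate all 2^2 = 4 messages m ∈ F_2^2.
For each, compute codeword c = mG in F_2^5, then tally its weight.
  m = 00 → c = 00000, weight = 0.
  m = 10 → c = 10100, weight = 2.
  m = 01 → c = 10011, weight = 3.
  m = 11 → c = 00111, weight = 3.
Tally weights:
  weight 0: 1 codewords.
  weight 2: 1 codewords.
  weight 3: 2 codewords.
Minimum distance d = smallest w > 0 with A_w > 0 = 2.
Sanity: Σ A_w = 4 = 2^2 = 4 ✓.


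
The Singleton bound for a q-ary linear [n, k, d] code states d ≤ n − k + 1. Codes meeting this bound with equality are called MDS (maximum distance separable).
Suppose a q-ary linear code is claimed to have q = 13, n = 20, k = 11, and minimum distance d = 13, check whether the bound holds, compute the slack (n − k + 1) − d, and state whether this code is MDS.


Singleton RHS = n − k + 1 = 10, slack = -3, bound violated (no such code; not MDS).

Singleton bound: d ≤ n − k + 1.
Here n = 20, k = 11, so n − k + 1 = 10.
Given d = 13, check d ≤ 10: NO.
Slack = (n − k + 1) − d = -3.
The slack is negative: d = 13 exceeds n − k + 1 = 10 by 3, so the Singleton bound is violated and no linear [20, 11, 13]_13 code can exist. In particular it is not MDS (MDS requires d = n − k + 1 exactly).
Description: the claimed parameters are [20, 11, 13]_13; such a code would be impossible (violates the Singleton bound).


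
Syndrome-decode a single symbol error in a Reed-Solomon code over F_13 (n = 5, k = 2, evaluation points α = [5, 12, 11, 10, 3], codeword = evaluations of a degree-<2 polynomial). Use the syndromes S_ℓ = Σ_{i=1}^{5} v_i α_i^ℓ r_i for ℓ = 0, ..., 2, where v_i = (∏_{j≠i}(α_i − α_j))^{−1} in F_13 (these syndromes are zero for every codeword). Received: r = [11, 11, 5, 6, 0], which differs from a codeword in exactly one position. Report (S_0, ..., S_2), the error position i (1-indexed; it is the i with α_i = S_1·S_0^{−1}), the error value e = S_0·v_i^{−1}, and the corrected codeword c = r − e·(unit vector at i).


S = (8, 5, 8), error at position 2, error magnitude e = 7, c = [11, 4, 5, 6, 0].

Step 1: column multipliers v_i = (∏_{j≠i}(α_i − α_j))^{−1} mod 13.
  i = 1 (α = 5): (5−12)(5−11)(5−10)(5−3) = (−7)·(−6)·(−5)·2 = −420 ≡ 9, so v_1 = 9^{−1} = 3 (mod 13).
  i = 2 (α = 12): (12−5)(12−11)(12−10)(12−3) = 7·1·2·9 = 126 ≡ 9, so v_2 = 9^{−1} = 3 (mod 13).
  i = 3 (α = 11): (11−5)(11−12)(11−10)(11−3) = 6·(−1)·1·8 = −48 ≡ 4, so v_3 = 4^{−1} = 10 (mod 13).
  i = 4 (α = 10): (10−5)(10−12)(10−11)(10−3) = 5·(−2)·(−1)·7 = 70 ≡ 5, so v_4 = 5^{−1} = 8 (mod 13).
  i = 5 (α = 3): (3−5)(3−12)(3−11)(3−10) = (−2)·(−9)·(−8)·(−7) = 1008 ≡ 7, so v_5 = 7^{−1} = 2 (mod 13).
  v = [3, 3, 10, 8, 2].
Step 2: syndromes of r = [11, 11, 5, 6, 0] (all sums mod 13).
  S_0 = Σ v_i r_i = 3·11 + 3·11 + 10·5 + 8·6 + 2·0 = 164 ≡ 8.
  S_1 = Σ v_i α_i r_i = 3·5·11 + 3·12·11 + 10·11·5 + 8·10·6 + 2·3·0 = 1591 ≡ 5.
  α_i^2 mod 13 = [12, 1, 4, 9, 9].
  S_2 = Σ v_i α_i^2 r_i = 3·12·11 + 3·1·11 + 10·4·5 + 8·9·6 + 2·9·0 = 1061 ≡ 8.
  S = (8, 5, 8) ≠ 0, so r is not a codeword (an error is present).
Step 3: locate the error. For a single error e at position i, S_ℓ = v_i·e·α_i^ℓ, so α_err = S_1/S_0.
  S_0^{−1} = 8^{−1} = 5 (mod 13), so α_err = 5·5 = 25 ≡ 12 = α_2. Error position i = 2.
  Consistency check: S_2/S_1 = 8·8 = 64 ≡ 12 = α_err ✓ (single-error assumption holds).
Step 4: error magnitude e = S_0/v_2 = S_0·∏_{j≠2}(α_2 − α_j) = 8·9 = 72 ≡ 7 (mod 13).
Step 5: correct position 2: c_2 = r_2 − e = 11 − 7 ≡ 4 (mod 13). Hence c = [11, 4, 5, 6, 0].
  Check: interpolating c through the α_i gives m(x) = 3 + 12·x (degree < 2) with m(α_i) = c_i for every i, so c is indeed a codeword.


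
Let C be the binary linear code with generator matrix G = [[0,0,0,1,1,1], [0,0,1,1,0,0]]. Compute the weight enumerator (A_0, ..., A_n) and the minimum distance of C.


Weight distribution: A_0 = 1, A_2 = 1, A_3 = 2. Minimum distance d = 2.

Enumerate all 2^2 = 4 messages m ∈ F_2^2.
For each, compute codeword c = mG in F_2^6, then tally its weight.
  m = 00 → c = 000000, weight = 0.
  m = 10 → c = 000111, weight = 3.
  m = 01 → c = 001100, weight = 2.
  m = 11 → c = 001011, weight = 3.
Tally weights:
  weight 0: 1 codewords.
  weight 2: 1 codewords.
  weight 3: 2 codewords.
Minimum distance d = smallest w > 0 with A_w > 0 = 2.
Sanity: Σ A_w = 4 = 2^2 = 4 ✓.


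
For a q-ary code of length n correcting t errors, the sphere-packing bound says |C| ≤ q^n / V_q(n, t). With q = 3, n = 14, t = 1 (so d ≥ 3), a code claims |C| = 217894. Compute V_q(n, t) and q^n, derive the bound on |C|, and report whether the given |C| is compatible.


V_q(n, t) = 29, q^n = 4782969, Hamming bound = 164929, |C| = 217894 > bound (violated).

Step 1: Compute V_q(n, t) = Σ_{j=0}^1 C(n, j) (q−1)^j.
  j = 0: C(14,0)·(2)^0 = 1·1 = 1.
  j = 1: C(14,1)·(2)^1 = 14·2 = 28.
  V_q(n, t) = 1 + 28 = 29.
Step 2: q^n = 3^14 = 4782969.
Step 3: Hamming bound ⌊q^n / V_q(n,t)⌋ = ⌊4782969/29⌋ = 164929.
Step 4: Compare |C| = 217894 to 164929: violated.
The claimed |C| lies above the Hamming bound, so no 3-ary code of length 14 with d ≥ 3 can have 217894 codewords.


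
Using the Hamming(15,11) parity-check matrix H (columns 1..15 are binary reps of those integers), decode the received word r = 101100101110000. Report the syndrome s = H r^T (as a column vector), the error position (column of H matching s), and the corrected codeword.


s = (1, 0, 0, 1)^T, error position = 9, corrected codeword c = 101100100110000

Compute s = H r^T mod 2 one row at a time:
  s_1 = 0 + 1 + 1 + 1 + 0 + 0 + 0 + 0 = 3 ≡ 1 (mod 2).
  s_2 = 1 + 0 + 0 + 1 + 0 + 0 + 0 + 0 = 2 ≡ 0 (mod 2).
  s_3 = 0 + 1 + 0 + 1 + 1 + 1 + 0 + 0 = 4 ≡ 0 (mod 2).
  s_4 = 1 + 1 + 0 + 1 + 1 + 1 + 0 + 0 = 5 ≡ 1 (mod 2).
s = (1, 0, 0, 1)^T — this equals column 9 of H (binary 1001), so error is at position 9.
Correct: flip bit 9 of r = 101100101110000 to get c = 101100100110000.


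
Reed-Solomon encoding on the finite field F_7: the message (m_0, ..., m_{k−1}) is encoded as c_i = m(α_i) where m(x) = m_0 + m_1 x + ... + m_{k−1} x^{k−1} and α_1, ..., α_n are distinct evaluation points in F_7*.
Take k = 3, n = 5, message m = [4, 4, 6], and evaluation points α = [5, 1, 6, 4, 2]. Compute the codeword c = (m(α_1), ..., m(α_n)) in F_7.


c = [6, 0, 6, 4, 1]

Message polynomial: m(x) = 4 + 4·x + 6·x^2 (mod 7).
For each evaluation point α_i, compute m(α_i) mod 7:
  α_1 = 5: Horner steps 6 → 6 → 6, so m(5) = 6.
  α_2 = 1: Horner steps 6 → 3 → 0, so m(1) = 0.
  α_3 = 6: Horner steps 6 → 5 → 6, so m(6) = 6.
  α_4 = 4: Horner steps 6 → 0 → 4, so m(4) = 4.
  α_5 = 2: Horner steps 6 → 2 → 1, so m(2) = 1.
Codeword c = [6, 0, 6, 4, 1] ∈ F_7^5.


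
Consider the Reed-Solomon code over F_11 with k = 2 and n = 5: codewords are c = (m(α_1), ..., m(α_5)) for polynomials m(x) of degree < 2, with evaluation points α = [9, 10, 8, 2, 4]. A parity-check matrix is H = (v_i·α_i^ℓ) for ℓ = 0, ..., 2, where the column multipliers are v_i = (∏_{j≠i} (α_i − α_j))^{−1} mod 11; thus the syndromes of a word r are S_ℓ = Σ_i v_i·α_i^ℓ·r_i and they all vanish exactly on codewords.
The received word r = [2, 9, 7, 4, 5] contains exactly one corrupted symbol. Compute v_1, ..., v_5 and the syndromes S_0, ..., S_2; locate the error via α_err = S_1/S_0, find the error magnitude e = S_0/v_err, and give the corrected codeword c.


S = (7, 4, 7), error at position 2, error magnitude e = 1, c = [2, 8, 7, 4, 5].

Step 1: column multipliers v_i = (∏_{j≠i}(α_i − α_j))^{−1} mod 11.
  i = 1 (α = 9): (9−10)(9−8)(9−2)(9−4) = (−1)·1·7·5 = −35 ≡ 9, so v_1 = 9^{−1} = 5 (mod 11).
  i = 2 (α = 10): (10−9)(10−8)(10−2)(10−4) = 1·2·8·6 = 96 ≡ 8, so v_2 = 8^{−1} = 7 (mod 11).
  i = 3 (α = 8): (8−9)(8−10)(8−2)(8−4) = (−1)·(−2)·6·4 = 48 ≡ 4, so v_3 = 4^{−1} = 3 (mod 11).
  i = 4 (α = 2): (2−9)(2−10)(2−8)(2−4) = (−7)·(−8)·(−6)·(−2) = 672 ≡ 1, so v_4 = 1^{−1} = 1 (mod 11).
  i = 5 (α = 4): (4−9)(4−10)(4−8)(4−2) = (−5)·(−6)·(−4)·2 = −240 ≡ 2, so v_5 = 2^{−1} = 6 (mod 11).
  v = [5, 7, 3, 1, 6].
Step 2: syndromes of r = [2, 9, 7, 4, 5] (all sums mod 11).
  S_0 = Σ v_i r_i = 5·2 + 7·9 + 3·7 + 1·4 + 6·5 = 128 ≡ 7.
  S_1 = Σ v_i α_i r_i = 5·9·2 + 7·10·9 + 3·8·7 + 1·2·4 + 6·4·5 = 1016 ≡ 4.
  α_i^2 mod 11 = [4, 1, 9, 4, 5].
  S_2 = Σ v_i α_i^2 r_i = 5·4·2 + 7·1·9 + 3·9·7 + 1·4·4 + 6·5·5 = 458 ≡ 7.
  S = (7, 4, 7) ≠ 0, so r is not a codeword (an error is present).
Step 3: locate the error. For a single error e at position i, S_ℓ = v_i·e·α_i^ℓ, so α_err = S_1/S_0.
  S_0^{−1} = 7^{−1} = 8 (mod 11), so α_err = 4·8 = 32 ≡ 10 = α_2. Error position i = 2.
  Consistency check: S_2/S_1 = 7·3 = 21 ≡ 10 = α_err ✓ (single-error assumption holds).
Step 4: error magnitude e = S_0/v_2 = S_0·∏_{j≠2}(α_2 − α_j) = 7·8 = 56 ≡ 1 (mod 11).
Step 5: correct position 2: c_2 = r_2 − e = 9 − 1 ≡ 8 (mod 11). Hence c = [2, 8, 7, 4, 5].
  Check: interpolating c through the α_i gives m(x) = 3 + 6·x (degree < 2) with m(α_i) = c_i for every i, so c is indeed a codeword.


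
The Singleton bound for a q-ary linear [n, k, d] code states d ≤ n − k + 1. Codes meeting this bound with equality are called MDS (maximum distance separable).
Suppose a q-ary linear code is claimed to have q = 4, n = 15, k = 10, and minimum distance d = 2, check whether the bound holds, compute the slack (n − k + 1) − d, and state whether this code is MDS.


Singleton RHS = n − k + 1 = 6, slack = 4, bound satisfied, not MDS.

Singleton bound: d ≤ n − k + 1.
Here n = 15, k = 10, so n − k + 1 = 6.
Given d = 2, check d ≤ 6: YES.
Slack = (n − k + 1) − d = 4.
The code is NOT MDS (slack = 4 > 0).
Description: the claimed parameters are [15, 10, 2]_4; such a code would be non-MDS.


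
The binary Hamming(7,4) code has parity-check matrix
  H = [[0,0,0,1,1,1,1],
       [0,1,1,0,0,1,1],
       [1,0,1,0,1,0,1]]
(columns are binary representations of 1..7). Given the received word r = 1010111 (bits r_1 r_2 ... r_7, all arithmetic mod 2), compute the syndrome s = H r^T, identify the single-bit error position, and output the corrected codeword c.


s = (1, 1, 0)^T, error position = 6, corrected codeword c = 1010101

Compute s = H r^T mod 2 one row at a time:
  s_1 = 0 + 1 + 1 + 1 = 3 ≡ 1 (mod 2).
  s_2 = 0 + 1 + 1 + 1 = 3 ≡ 1 (mod 2).
  s_3 = 1 + 1 + 1 + 1 = 4 ≡ 0 (mod 2).
s = (1, 1, 0)^T — this equals column 6 of H (binary 110), so error is at position 6.
Correct: flip bit 6 of r = 1010111 to get c = 1010101.


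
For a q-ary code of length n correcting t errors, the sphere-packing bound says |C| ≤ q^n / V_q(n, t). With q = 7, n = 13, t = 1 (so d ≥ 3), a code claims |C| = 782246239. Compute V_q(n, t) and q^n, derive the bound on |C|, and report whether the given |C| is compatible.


V_q(n, t) = 79, q^n = 96889010407, Hamming bound = 1226443169, |C| = 782246239 ≤ bound (satisfied).

Step 1: Compute V_q(n, t) = Σ_{j=0}^1 C(n, j) (q−1)^j.
  j = 0: C(13,0)·(6)^0 = 1·1 = 1.
  j = 1: C(13,1)·(6)^1 = 13·6 = 78.
  V_q(n, t) = 1 + 78 = 79.
Step 2: q^n = 7^13 = 96889010407.
Step 3: Hamming bound ⌊q^n / V_q(n,t)⌋ = ⌊96889010407/79⌋ = 1226443169.
Step 4: Compare |C| = 782246239 to 1226443169: satisfied.
The claimed |C| lies below the Hamming bound.


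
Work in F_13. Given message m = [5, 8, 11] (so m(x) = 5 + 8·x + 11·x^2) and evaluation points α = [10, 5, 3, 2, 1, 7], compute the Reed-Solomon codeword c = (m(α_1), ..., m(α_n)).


c = [2, 8, 11, 0, 11, 2]

Message polynomial: m(x) = 5 + 8·x + 11·x^2 (mod 13).
For each evaluation point α_i, compute m(α_i) mod 13:
  α_1 = 10: Horner steps 11 → 1 → 2, so m(10) = 2.
  α_2 = 5: Horner steps 11 → 11 → 8, so m(5) = 8.
  α_3 = 3: Horner steps 11 → 2 → 11, so m(3) = 11.
  α_4 = 2: Horner steps 11 → 4 → 0, so m(2) = 0.
  α_5 = 1: Horner steps 11 → 6 → 11, so m(1) = 11.
  α_6 = 7: Horner steps 11 → 7 → 2, so m(7) = 2.
Codeword c = [2, 8, 11, 0, 11, 2] ∈ F_13^6.


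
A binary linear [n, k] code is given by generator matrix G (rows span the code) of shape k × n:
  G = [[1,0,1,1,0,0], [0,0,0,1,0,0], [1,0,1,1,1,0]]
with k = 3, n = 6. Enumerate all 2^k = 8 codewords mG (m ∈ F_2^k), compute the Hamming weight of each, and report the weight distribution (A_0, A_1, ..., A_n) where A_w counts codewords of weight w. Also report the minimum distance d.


Weight distribution: A_0 = 1, A_1 = 2, A_2 = 2, A_3 = 2, A_4 = 1. Minimum distance d = 1.

Enumerate all 2^3 = 8 messages m ∈ F_2^3.
For each, compute codeword c = mG in F_2^6, then tally its weight.
  m = 000 → c = 000000, weight = 0.
  m = 100 → c = 101100, weight = 3.
  m = 010 → c = 000100, weight = 1.
  m = 110 → c = 101000, weight = 2.
  m = 001 → c = 101110, weight = 4.
  m = 101 → c = 000010, weight = 1.
  m = 011 → c = 101010, weight = 3.
  m = 111 → c = 000110, weight = 2.
Tally weights:
  weight 0: 1 codewords.
  weight 1: 2 codewords.
  weight 2: 2 codewords.
  weight 3: 2 codewords.
  weight 4: 1 codewords.
Minimum distance d = smallest w > 0 with A_w > 0 = 1.
Sanity: Σ A_w = 8 = 2^3 = 8 ✓.


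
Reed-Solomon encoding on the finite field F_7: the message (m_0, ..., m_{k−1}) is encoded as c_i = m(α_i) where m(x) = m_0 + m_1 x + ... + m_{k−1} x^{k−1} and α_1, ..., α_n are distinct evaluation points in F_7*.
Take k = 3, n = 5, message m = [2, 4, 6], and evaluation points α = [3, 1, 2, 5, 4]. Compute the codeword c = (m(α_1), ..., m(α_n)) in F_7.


c = [5, 5, 6, 4, 2]

Message polynomial: m(x) = 2 + 4·x + 6·x^2 (mod 7).
For each evaluation point α_i, compute m(α_i) mod 7:
  α_1 = 3: Horner steps 6 → 1 → 5, so m(3) = 5.
  α_2 = 1: Horner steps 6 → 3 → 5, so m(1) = 5.
  α_3 = 2: Horner steps 6 → 2 → 6, so m(2) = 6.
  α_4 = 5: Horner steps 6 → 6 → 4, so m(5) = 4.
  α_5 = 4: Horner steps 6 → 0 → 2, so m(4) = 2.
Codeword c = [5, 5, 6, 4, 2] ∈ F_7^5.


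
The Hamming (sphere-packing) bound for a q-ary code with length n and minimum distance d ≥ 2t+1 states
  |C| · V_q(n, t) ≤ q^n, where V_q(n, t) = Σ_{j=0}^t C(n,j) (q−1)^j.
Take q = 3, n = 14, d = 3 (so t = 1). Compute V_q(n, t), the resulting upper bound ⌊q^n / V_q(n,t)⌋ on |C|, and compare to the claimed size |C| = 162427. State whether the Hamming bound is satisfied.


V_q(n, t) = 29, q^n = 4782969, Hamming bound = 164929, |C| = 162427 ≤ bound (satisfied).

Step 1: Compute V_q(n, t) = Σ_{j=0}^1 C(n, j) (q−1)^j.
  j = 0: C(14,0)·(2)^0 = 1·1 = 1.
  j = 1: C(14,1)·(2)^1 = 14·2 = 28.
  V_q(n, t) = 1 + 28 = 29.
Step 2: q^n = 3^14 = 4782969.
Step 3: Hamming bound ⌊q^n / V_q(n,t)⌋ = ⌊4782969/29⌋ = 164929.
Step 4: Compare |C| = 162427 to 164929: satisfied.
The claimed |C| lies below the Hamming bound.


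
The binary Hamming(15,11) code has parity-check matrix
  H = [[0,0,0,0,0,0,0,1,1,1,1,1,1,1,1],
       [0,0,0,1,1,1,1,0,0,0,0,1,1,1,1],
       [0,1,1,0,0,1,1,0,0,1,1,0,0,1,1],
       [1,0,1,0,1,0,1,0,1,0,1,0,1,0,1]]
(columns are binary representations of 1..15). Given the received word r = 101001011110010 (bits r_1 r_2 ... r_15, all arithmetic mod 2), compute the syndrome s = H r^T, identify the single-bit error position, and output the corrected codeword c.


s = (1, 0, 1, 0)^T, error position = 10, corrected codeword c = 101001011010010

Compute s = H r^T mod 2 one row at a time:
  s_1 = 1 + 1 + 1 + 1 + 0 + 0 + 1 + 0 = 5 ≡ 1 (mod 2).
  s_2 = 0 + 0 + 1 + 0 + 0 + 0 + 1 + 0 = 2 ≡ 0 (mod 2).
  s_3 = 0 + 1 + 1 + 0 + 1 + 1 + 1 + 0 = 5 ≡ 1 (mod 2).
  s_4 = 1 + 1 + 0 + 0 + 1 + 1 + 0 + 0 = 4 ≡ 0 (mod 2).
s = (1, 0, 1, 0)^T — this equals column 10 of H (binary 1010), so error is at position 10.
Correct: flip bit 10 of r = 101001011110010 to get c = 101001011010010.


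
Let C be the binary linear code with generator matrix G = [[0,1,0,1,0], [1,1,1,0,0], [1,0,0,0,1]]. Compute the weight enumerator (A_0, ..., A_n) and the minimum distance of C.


Weight distribution: A_0 = 1, A_2 = 2, A_3 = 4, A_4 = 1. Minimum distance d = 2.

Enumerate all 2^3 = 8 messages m ∈ F_2^3.
For each, compute codeword c = mG in F_2^5, then tally its weight.
  m = 000 → c = 00000, weight = 0.
  m = 100 → c = 01010, weight = 2.
  m = 010 → c = 11100, weight = 3.
  m = 110 → c = 10110, weight = 3.
  m = 001 → c = 10001, weight = 2.
  m = 101 → c = 11011, weight = 4.
  m = 011 → c = 01101, weight = 3.
  m = 111 → c = 00111, weight = 3.
Tally weights:
  weight 0: 1 codewords.
  weight 2: 2 codewords.
  weight 3: 4 codewords.
  weight 4: 1 codewords.
Minimum distance d = smallest w > 0 with A_w > 0 = 2.
Sanity: Σ A_w = 8 = 2^3 = 8 ✓.


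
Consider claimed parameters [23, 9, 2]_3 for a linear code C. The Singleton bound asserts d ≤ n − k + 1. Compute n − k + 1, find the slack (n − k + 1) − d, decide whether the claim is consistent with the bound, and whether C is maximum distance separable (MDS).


Singleton RHS = n − k + 1 = 15, slack = 13, bound satisfied, not MDS.

Singleton bound: d ≤ n − k + 1.
Here n = 23, k = 9, so n − k + 1 = 15.
Given d = 2, check d ≤ 15: YES.
Slack = (n − k + 1) − d = 13.
The code is NOT MDS (slack = 13 > 0).
Description: the claimed parameters are [23, 9, 2]_3; such a code would be non-MDS.


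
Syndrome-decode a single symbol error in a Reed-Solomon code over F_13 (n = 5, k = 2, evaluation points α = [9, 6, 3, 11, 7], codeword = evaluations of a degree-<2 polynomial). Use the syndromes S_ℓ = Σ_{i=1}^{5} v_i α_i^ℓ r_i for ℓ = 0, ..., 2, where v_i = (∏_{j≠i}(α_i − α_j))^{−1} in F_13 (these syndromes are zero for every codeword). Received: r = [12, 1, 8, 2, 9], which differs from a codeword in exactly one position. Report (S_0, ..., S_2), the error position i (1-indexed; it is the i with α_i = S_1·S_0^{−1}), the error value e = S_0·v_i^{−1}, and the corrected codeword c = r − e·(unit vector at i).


S = (11, 7, 8), error at position 3, error magnitude e = 5, c = [12, 1, 3, 2, 9].

Step 1: column multipliers v_i = (∏_{j≠i}(α_i − α_j))^{−1} mod 13.
  i = 1 (α = 9): (9−6)(9−3)(9−11)(9−7) = 3·6·(−2)·2 = −72 ≡ 6, so v_1 = 6^{−1} = 11 (mod 13).
  i = 2 (α = 6): (6−9)(6−3)(6−11)(6−7) = (−3)·3·(−5)·(−1) = −45 ≡ 7, so v_2 = 7^{−1} = 2 (mod 13).
  i = 3 (α = 3): (3−9)(3−6)(3−11)(3−7) = (−6)·(−3)·(−8)·(−4) = 576 ≡ 4, so v_3 = 4^{−1} = 10 (mod 13).
  i = 4 (α = 11): (11−9)(11−6)(11−3)(11−7) = 2·5·8·4 = 320 ≡ 8, so v_4 = 8^{−1} = 5 (mod 13).
  i = 5 (α = 7): (7−9)(7−6)(7−3)(7−11) = (−2)·1·4·(−4) = 32 ≡ 6, so v_5 = 6^{−1} = 11 (mod 13).
  v = [11, 2, 10, 5, 11].
Step 2: syndromes of r = [12, 1, 8, 2, 9] (all sums mod 13).
  S_0 = Σ v_i r_i = 11·12 + 2·1 + 10·8 + 5·2 + 11·9 = 323 ≡ 11.
  S_1 = Σ v_i α_i r_i = 11·9·12 + 2·6·1 + 10·3·8 + 5·11·2 + 11·7·9 = 2243 ≡ 7.
  α_i^2 mod 13 = [3, 10, 9, 4, 10].
  S_2 = Σ v_i α_i^2 r_i = 11·3·12 + 2·10·1 + 10·9·8 + 5·4·2 + 11·10·9 = 2166 ≡ 8.
  S = (11, 7, 8) ≠ 0, so r is not a codeword (an error is present).
Step 3: locate the error. For a single error e at position i, S_ℓ = v_i·e·α_i^ℓ, so α_err = S_1/S_0.
  S_0^{−1} = 11^{−1} = 6 (mod 13), so α_err = 7·6 = 42 ≡ 3 = α_3. Error position i = 3.
  Consistency check: S_2/S_1 = 8·2 = 16 ≡ 3 = α_err ✓ (single-error assumption holds).
Step 4: error magnitude e = S_0/v_3 = S_0·∏_{j≠3}(α_3 − α_j) = 11·4 = 44 ≡ 5 (mod 13).
Step 5: correct position 3: c_3 = r_3 − e = 8 − 5 ≡ 3 (mod 13). Hence c = [12, 1, 3, 2, 9].
  Check: interpolating c through the α_i gives m(x) = 5 + 8·x (degree < 2) with m(α_i) = c_i for every i, so c is indeed a codeword.


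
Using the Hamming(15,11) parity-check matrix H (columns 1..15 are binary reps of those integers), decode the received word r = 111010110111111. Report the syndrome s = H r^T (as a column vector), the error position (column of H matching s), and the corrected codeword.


s = (1, 0, 1, 1)^T, error position = 11, corrected codeword c = 111010110101111

Compute s = H r^T mod 2 one row at a time:
  s_1 = 1 + 0 + 1 + 1 + 1 + 1 + 1 + 1 = 7 ≡ 1 (mod 2).
  s_2 = 0 + 1 + 0 + 1 + 1 + 1 + 1 + 1 = 6 ≡ 0 (mod 2).
  s_3 = 1 + 1 + 0 + 1 + 1 + 1 + 1 + 1 = 7 ≡ 1 (mod 2).
  s_4 = 1 + 1 + 1 + 1 + 0 + 1 + 1 + 1 = 7 ≡ 1 (mod 2).
s = (1, 0, 1, 1)^T — this equals column 11 of H (binary 1011), so error is at position 11.
Correct: flip bit 11 of r = 111010110111111 to get c = 111010110101111.


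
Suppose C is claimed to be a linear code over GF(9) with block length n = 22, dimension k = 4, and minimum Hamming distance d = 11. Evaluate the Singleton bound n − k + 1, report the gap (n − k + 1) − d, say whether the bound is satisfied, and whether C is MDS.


Singleton RHS = n − k + 1 = 19, slack = 8, bound satisfied, not MDS.

Singleton bound: d ≤ n − k + 1.
Here n = 22, k = 4, so n − k + 1 = 19.
Given d = 11, check d ≤ 19: YES.
Slack = (n − k + 1) − d = 8.
The code is NOT MDS (slack = 8 > 0).
Description: the claimed parameters are [22, 4, 11]_9; such a code would be non-MDS.


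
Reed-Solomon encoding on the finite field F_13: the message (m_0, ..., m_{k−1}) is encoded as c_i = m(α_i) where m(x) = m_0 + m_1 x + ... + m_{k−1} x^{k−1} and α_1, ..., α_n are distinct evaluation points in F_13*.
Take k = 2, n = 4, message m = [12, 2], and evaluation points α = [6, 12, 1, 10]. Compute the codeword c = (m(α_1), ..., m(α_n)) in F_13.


c = [11, 10, 1, 6]

Message polynomial: m(x) = 12 + 2·x (mod 13).
For each evaluation point α_i, compute m(α_i) mod 13:
  α_1 = 6: Horner steps 2 → 11, so m(6) = 11.
  α_2 = 12: Horner steps 2 → 10, so m(12) = 10.
  α_3 = 1: Horner steps 2 → 1, so m(1) = 1.
  α_4 = 10: Horner steps 2 → 6, so m(10) = 6.
Codeword c = [11, 10, 1, 6] ∈ F_13^4.


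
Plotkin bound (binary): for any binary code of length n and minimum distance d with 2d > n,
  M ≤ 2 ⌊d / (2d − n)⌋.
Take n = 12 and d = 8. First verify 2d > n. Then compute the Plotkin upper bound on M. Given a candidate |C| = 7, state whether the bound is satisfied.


Plotkin bound M ≤ 4; given |C| = 7 > bound (violated).

Check applicability: 2d = 16, n = 12.
2d − n = 4 > 0, so Plotkin applies.
Compute d/(2d−n) = 8/4 ≈ 2.0000.
⌊d/(2d−n)⌋ = 2.
Plotkin bound: M ≤ 2·2 = 4.
Given |C| = 7, check: VIOLATED.
This |C| is above the Plotkin bound, so no binary code with n = 12, d = 8 and 7 codewords exists.


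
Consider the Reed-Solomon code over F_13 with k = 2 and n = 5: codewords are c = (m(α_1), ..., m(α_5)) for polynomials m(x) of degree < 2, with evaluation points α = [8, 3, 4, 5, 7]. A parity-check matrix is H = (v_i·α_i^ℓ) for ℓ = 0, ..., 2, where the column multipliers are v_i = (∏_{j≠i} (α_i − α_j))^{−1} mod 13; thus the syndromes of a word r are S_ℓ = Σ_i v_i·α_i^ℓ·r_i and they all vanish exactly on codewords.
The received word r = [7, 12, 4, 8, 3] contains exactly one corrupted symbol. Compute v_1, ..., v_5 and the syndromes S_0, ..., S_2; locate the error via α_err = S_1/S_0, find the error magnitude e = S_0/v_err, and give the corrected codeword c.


S = (12, 10, 4), error at position 2, error magnitude e = 12, c = [7, 0, 4, 8, 3].

Step 1: column multipliers v_i = (∏_{j≠i}(α_i − α_j))^{−1} mod 13.
  i = 1 (α = 8): (8−3)(8−4)(8−5)(8−7) = 5·4·3·1 = 60 ≡ 8, so v_1 = 8^{−1} = 5 (mod 13).
  i = 2 (α = 3): (3−8)(3−4)(3−5)(3−7) = (−5)·(−1)·(−2)·(−4) = 40 ≡ 1, so v_2 = 1^{−1} = 1 (mod 13).
  i = 3 (α = 4): (4−8)(4−3)(4−5)(4−7) = (−4)·1·(−1)·(−3) = −12 ≡ 1, so v_3 = 1^{−1} = 1 (mod 13).
  i = 4 (α = 5): (5−8)(5−3)(5−4)(5−7) = (−3)·2·1·(−2) = 12 ≡ 12, so v_4 = 12^{−1} = 12 (mod 13).
  i = 5 (α = 7): (7−8)(7−3)(7−4)(7−5) = (−1)·4·3·2 = −24 ≡ 2, so v_5 = 2^{−1} = 7 (mod 13).
  v = [5, 1, 1, 12, 7].
Step 2: syndromes of r = [7, 12, 4, 8, 3] (all sums mod 13).
  S_0 = Σ v_i r_i = 5·7 + 1·12 + 1·4 + 12·8 + 7·3 = 168 ≡ 12.
  S_1 = Σ v_i α_i r_i = 5·8·7 + 1·3·12 + 1·4·4 + 12·5·8 + 7·7·3 = 959 ≡ 10.
  α_i^2 mod 13 = [12, 9, 3, 12, 10].
  S_2 = Σ v_i α_i^2 r_i = 5·12·7 + 1·9·12 + 1·3·4 + 12·12·8 + 7·10·3 = 1902 ≡ 4.
  S = (12, 10, 4) ≠ 0, so r is not a codeword (an error is present).
Step 3: locate the error. For a single error e at position i, S_ℓ = v_i·e·α_i^ℓ, so α_err = S_1/S_0.
  S_0^{−1} = 12^{−1} = 12 (mod 13), so α_err = 10·12 = 120 ≡ 3 = α_2. Error position i = 2.
  Consistency check: S_2/S_1 = 4·4 = 16 ≡ 3 = α_err ✓ (single-error assumption holds).
Step 4: error magnitude e = S_0/v_2 = S_0·∏_{j≠2}(α_2 − α_j) = 12·1 = 12 ≡ 12 (mod 13).
Step 5: correct position 2: c_2 = r_2 − e = 12 − 12 ≡ 0 (mod 13). Hence c = [7, 0, 4, 8, 3].
  Check: interpolating c through the α_i gives m(x) = 1 + 4·x (degree < 2) with m(α_i) = c_i for every i, so c is indeed a codeword.


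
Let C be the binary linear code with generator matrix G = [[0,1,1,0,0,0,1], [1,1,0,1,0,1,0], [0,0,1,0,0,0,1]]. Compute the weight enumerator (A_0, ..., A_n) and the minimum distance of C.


Weight distribution: A_0 = 1, A_1 = 1, A_2 = 1, A_3 = 2, A_4 = 1, A_5 = 1, A_6 = 1. Minimum distance d = 1.

Enumerate all 2^3 = 8 messages m ∈ F_2^3.
For each, compute codeword c = mG in F_2^7, then tally its weight.
  m = 000 → c = 0000000, weight = 0.
  m = 100 → c = 0110001, weight = 3.
  m = 010 → c = 1101010, weight = 4.
  m = 110 → c = 1011011, weight = 5.
  m = 001 → c = 0010001, weight = 2.
  m = 101 → c = 0100000, weight = 1.
  m = 011 → c = 1111011, weight = 6.
  m = 111 → c = 1001010, weight = 3.
Tally weights:
  weight 0: 1 codewords.
  weight 1: 1 codewords.
  weight 2: 1 codewords.
  weight 3: 2 codewords.
  weight 4: 1 codewords.
  weight 5: 1 codewords.
  weight 6: 1 codewords.
Minimum distance d = smallest w > 0 with A_w > 0 = 1.
Sanity: Σ A_w = 8 = 2^3 = 8 ✓.


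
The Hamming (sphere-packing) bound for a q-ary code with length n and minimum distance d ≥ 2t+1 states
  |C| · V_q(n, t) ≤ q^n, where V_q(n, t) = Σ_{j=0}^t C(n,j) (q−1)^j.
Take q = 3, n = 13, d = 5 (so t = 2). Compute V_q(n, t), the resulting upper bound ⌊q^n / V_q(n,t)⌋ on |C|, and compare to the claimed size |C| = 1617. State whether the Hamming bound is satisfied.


V_q(n, t) = 339, q^n = 1594323, Hamming bound = 4703, |C| = 1617 ≤ bound (satisfied).

Step 1: Compute V_q(n, t) = Σ_{j=0}^2 C(n, j) (q−1)^j.
  j = 0: C(13,0)·(2)^0 = 1·1 = 1.
  j = 1: C(13,1)·(2)^1 = 13·2 = 26.
  j = 2: C(13,2)·(2)^2 = 78·4 = 312.
  V_q(n, t) = 1 + 26 + 312 = 339.
Step 2: q^n = 3^13 = 1594323.
Step 3: Hamming bound ⌊q^n / V_q(n,t)⌋ = ⌊1594323/339⌋ = 4703.
Step 4: Compare |C| = 1617 to 4703: satisfied.
The claimed |C| lies below the Hamming bound.


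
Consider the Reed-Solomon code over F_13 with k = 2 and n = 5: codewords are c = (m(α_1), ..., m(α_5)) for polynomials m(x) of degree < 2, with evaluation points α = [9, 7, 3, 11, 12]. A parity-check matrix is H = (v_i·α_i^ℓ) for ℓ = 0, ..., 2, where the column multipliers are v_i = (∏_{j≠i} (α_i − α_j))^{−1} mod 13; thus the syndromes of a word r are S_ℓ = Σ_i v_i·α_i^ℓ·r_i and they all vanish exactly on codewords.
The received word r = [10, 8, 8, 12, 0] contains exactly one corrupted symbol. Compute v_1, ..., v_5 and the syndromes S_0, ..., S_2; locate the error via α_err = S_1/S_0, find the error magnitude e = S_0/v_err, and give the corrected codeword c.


S = (9, 1, 3), error at position 3, error magnitude e = 4, c = [10, 8, 4, 12, 0].

Step 1: column multipliers v_i = (∏_{j≠i}(α_i − α_j))^{−1} mod 13.
  i = 1 (α = 9): (9−7)(9−3)(9−11)(9−12) = 2·6·(−2)·(−3) = 72 ≡ 7, so v_1 = 7^{−1} = 2 (mod 13).
  i = 2 (α = 7): (7−9)(7−3)(7−11)(7−12) = (−2)·4·(−4)·(−5) = −160 ≡ 9, so v_2 = 9^{−1} = 3 (mod 13).
  i = 3 (α = 3): (3−9)(3−7)(3−11)(3−12) = (−6)·(−4)·(−8)·(−9) = 1728 ≡ 12, so v_3 = 12^{−1} = 12 (mod 13).
  i = 4 (α = 11): (11−9)(11−7)(11−3)(11−12) = 2·4·8·(−1) = −64 ≡ 1, so v_4 = 1^{−1} = 1 (mod 13).
  i = 5 (α = 12): (12−9)(12−7)(12−3)(12−11) = 3·5·9·1 = 135 ≡ 5, so v_5 = 5^{−1} = 8 (mod 13).
  v = [2, 3, 12, 1, 8].
Step 2: syndromes of r = [10, 8, 8, 12, 0] (all sums mod 13).
  S_0 = Σ v_i r_i = 2·10 + 3·8 + 12·8 + 1·12 + 8·0 = 152 ≡ 9.
  S_1 = Σ v_i α_i r_i = 2·9·10 + 3·7·8 + 12·3·8 + 1·11·12 + 8·12·0 = 768 ≡ 1.
  α_i^2 mod 13 = [3, 10, 9, 4, 1].
  S_2 = Σ v_i α_i^2 r_i = 2·3·10 + 3·10·8 + 12·9·8 + 1·4·12 + 8·1·0 = 1212 ≡ 3.
  S = (9, 1, 3) ≠ 0, so r is not a codeword (an error is present).
Step 3: locate the error. For a single error e at position i, S_ℓ = v_i·e·α_i^ℓ, so α_err = S_1/S_0.
  S_0^{−1} = 9^{−1} = 3 (mod 13), so α_err = 1·3 = 3 ≡ 3 = α_3. Error position i = 3.
  Consistency check: S_2/S_1 = 3·1 = 3 ≡ 3 = α_err ✓ (single-error assumption holds).
Step 4: error magnitude e = S_0/v_3 = S_0·∏_{j≠3}(α_3 − α_j) = 9·12 = 108 ≡ 4 (mod 13).
Step 5: correct position 3: c_3 = r_3 − e = 8 − 4 ≡ 4 (mod 13). Hence c = [10, 8, 4, 12, 0].
  Check: interpolating c through the α_i gives m(x) = 1 + 1·x (degree < 2) with m(α_i) = c_i for every i, so c is indeed a codeword.


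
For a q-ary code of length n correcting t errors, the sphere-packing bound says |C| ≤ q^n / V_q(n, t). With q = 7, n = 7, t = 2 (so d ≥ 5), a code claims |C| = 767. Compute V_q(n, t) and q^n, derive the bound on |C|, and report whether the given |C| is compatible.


V_q(n, t) = 799, q^n = 823543, Hamming bound = 1030, |C| = 767 ≤ bound (satisfied).

Step 1: Compute V_q(n, t) = Σ_{j=0}^2 C(n, j) (q−1)^j.
  j = 0: C(7,0)·(6)^0 = 1·1 = 1.
  j = 1: C(7,1)·(6)^1 = 7·6 = 42.
  j = 2: C(7,2)·(6)^2 = 21·36 = 756.
  V_q(n, t) = 1 + 42 + 756 = 799.
Step 2: q^n = 7^7 = 823543.
Step 3: Hamming bound ⌊q^n / V_q(n,t)⌋ = ⌊823543/799⌋ = 1030.
Step 4: Compare |C| = 767 to 1030: satisfied.
The claimed |C| lies below the Hamming bound.


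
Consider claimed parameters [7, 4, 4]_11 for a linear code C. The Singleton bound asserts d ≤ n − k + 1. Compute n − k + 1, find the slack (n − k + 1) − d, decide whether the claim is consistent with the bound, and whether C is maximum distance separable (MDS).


Singleton RHS = n − k + 1 = 4, slack = 0, bound satisfied, MDS.

Singleton bound: d ≤ n − k + 1.
Here n = 7, k = 4, so n − k + 1 = 4.
Given d = 4, check d ≤ 4: YES.
Slack = (n − k + 1) − d = 0.
The code is MDS (slack = 0).
Description: the claimed parameters are [7, 4, 4]_11; such a code would be MDS (meets Singleton bound).


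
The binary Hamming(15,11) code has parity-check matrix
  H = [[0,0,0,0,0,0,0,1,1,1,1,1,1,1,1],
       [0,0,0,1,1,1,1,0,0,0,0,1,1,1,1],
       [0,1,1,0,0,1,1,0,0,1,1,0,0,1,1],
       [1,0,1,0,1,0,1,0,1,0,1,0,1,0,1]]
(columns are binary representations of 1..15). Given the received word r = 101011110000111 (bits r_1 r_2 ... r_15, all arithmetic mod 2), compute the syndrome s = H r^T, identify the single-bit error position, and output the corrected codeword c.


s = (0, 0, 1, 0)^T, error position = 2, corrected codeword c = 111011110000111

Compute s = H r^T mod 2 one row at a time:
  s_1 = 1 + 0 + 0 + 0 + 0 + 1 + 1 + 1 = 4 ≡ 0 (mod 2).
  s_2 = 0 + 1 + 1 + 1 + 0 + 1 + 1 + 1 = 6 ≡ 0 (mod 2).
  s_3 = 0 + 1 + 1 + 1 + 0 + 0 + 1 + 1 = 5 ≡ 1 (mod 2).
  s_4 = 1 + 1 + 1 + 1 + 0 + 0 + 1 + 1 = 6 ≡ 0 (mod 2).
s = (0, 0, 1, 0)^T — this equals column 2 of H (binary 0010), so error is at position 2.
Correct: flip bit 2 of r = 101011110000111 to get c = 111011110000111.


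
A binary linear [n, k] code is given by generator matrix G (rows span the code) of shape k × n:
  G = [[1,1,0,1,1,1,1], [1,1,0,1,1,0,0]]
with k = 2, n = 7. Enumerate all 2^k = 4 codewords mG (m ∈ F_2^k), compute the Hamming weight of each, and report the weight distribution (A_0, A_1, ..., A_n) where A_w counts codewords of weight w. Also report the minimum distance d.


Weight distribution: A_0 = 1, A_2 = 1, A_4 = 1, A_6 = 1. Minimum distance d = 2.

Enumerate all 2^2 = 4 messages m ∈ F_2^2.
For each, compute codeword c = mG in F_2^7, then tally its weight.
  m = 00 → c = 0000000, weight = 0.
  m = 10 → c = 1101111, weight = 6.
  m = 01 → c = 1101100, weight = 4.
  m = 11 → c = 0000011, weight = 2.
Tally weights:
  weight 0: 1 codewords.
  weight 2: 1 codewords.
  weight 4: 1 codewords.
  weight 6: 1 codewords.
Minimum distance d = smallest w > 0 with A_w > 0 = 2.
Sanity: Σ A_w = 4 = 2^2 = 4 ✓.
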